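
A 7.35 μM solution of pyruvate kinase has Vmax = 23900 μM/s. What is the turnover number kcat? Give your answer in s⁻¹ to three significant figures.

kcat = Vmax/[E]total = 23900 μM/s / 7.35 μM = 3250 s⁻¹.

3250 s⁻¹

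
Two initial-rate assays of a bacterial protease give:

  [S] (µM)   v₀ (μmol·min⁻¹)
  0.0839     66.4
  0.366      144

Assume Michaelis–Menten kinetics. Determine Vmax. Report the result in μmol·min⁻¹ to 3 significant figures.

221 μmol·min⁻¹

From v = Vmax[S]/(Km+[S]), each point gives Vmax = v(Km+[S])/[S].
Equating: 66.4(Km+0.0839)/0.0839 = 144(Km+0.366)/0.366.
791.4·Km + 66.4 = 393.4·Km + 144, so (791.4 − 393.4)·Km = 144 − 66.4.
Km = 77.60/398.0 = 0.195 µM; then Vmax = 66.4(0.195+0.0839)/0.0839 = 221 μmol·min⁻¹.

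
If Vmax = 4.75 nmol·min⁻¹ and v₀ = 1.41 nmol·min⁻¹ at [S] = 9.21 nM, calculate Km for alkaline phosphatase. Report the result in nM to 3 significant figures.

From v = Vmax[S]/(Km+[S]), Km = [S](Vmax − v)/v.
Km = 9.21 × (4.75 − 1.41) / 1.41 = 30.76/1.41 = 21.8 nM.

21.8 nM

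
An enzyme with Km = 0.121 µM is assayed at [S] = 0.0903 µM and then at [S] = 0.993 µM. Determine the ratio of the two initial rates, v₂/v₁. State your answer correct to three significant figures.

2.09

Since Vmax cancels, v₂/v₁ = [S]₂(Km+[S]₁) / [S]₁(Km+[S]₂).
= 0.993×(0.121+0.0903) / (0.0903×(0.121+0.993)) = 0.2098/0.1006 = 2.09.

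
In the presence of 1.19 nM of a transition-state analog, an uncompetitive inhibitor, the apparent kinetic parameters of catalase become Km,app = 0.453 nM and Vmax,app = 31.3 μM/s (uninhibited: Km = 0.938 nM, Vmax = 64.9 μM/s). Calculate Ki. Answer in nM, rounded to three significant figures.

Uncompetitive: Vmax,app = Vmax/α (and Km,app = Km/α) with α = 1 + [I]/Ki.
α = Vmax/Vmax,app = 64.9/31.3 = 2.073.
Ki = [I]/(α − 1) = 1.19/1.073 = 1.11 nM.

1.11 nM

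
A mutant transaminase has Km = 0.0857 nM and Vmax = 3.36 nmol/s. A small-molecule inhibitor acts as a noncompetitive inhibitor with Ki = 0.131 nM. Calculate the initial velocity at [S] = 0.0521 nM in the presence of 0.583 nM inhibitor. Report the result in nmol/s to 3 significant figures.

0.233 nmol/s

α = 1 + [I]/Ki = 1 + 0.583/0.131 = 5.450.
For a noncompetitive inhibitor, Vmax is reduced to Vmax/α while Km is unchanged: Km,app = 0.0857 nM, Vmax,app = 0.616 nmol/s.
v = Vmax,app·[S]/(Km,app + [S]) = 0.616 × 0.0521/(0.0857 + 0.0521) = 0.233 nmol/s.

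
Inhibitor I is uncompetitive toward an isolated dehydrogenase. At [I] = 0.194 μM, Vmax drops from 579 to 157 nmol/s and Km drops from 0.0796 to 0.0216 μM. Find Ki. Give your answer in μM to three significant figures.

Uncompetitive: Vmax,app = Vmax/α (and Km,app = Km/α) with α = 1 + [I]/Ki.
α = Vmax/Vmax,app = 579/157 = 3.688.
Ki = [I]/(α − 1) = 0.194/2.688 = 0.0722 μM.

0.0722 μM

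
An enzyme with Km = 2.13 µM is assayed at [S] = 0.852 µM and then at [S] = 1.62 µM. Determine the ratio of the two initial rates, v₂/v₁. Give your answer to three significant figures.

1.51

The fractional saturations are [S]/(Km+[S]) = 0.852/2.982 = 0.2857 and 1.62/3.750 = 0.4320.
v₂/v₁ is just their ratio: 0.4320/0.2857 = 1.51.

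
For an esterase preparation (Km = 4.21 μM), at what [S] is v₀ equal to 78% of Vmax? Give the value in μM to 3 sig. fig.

v/Vmax = [S]/(Km+[S]) = 0.78, so [S] = Km·0.78/(1 − 0.78) = 4.21 × 3.545.
[S] = 14.9 μM.

14.9 μM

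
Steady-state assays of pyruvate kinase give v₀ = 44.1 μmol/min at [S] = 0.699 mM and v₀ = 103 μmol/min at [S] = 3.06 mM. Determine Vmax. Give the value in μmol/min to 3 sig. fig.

From v = Vmax[S]/(Km+[S]), each point gives Vmax = v(Km+[S])/[S].
Equating: 44.1(Km+0.699)/0.699 = 103(Km+3.06)/3.06.
63.09·Km + 44.1 = 33.66·Km + 103, so (63.09 − 33.66)·Km = 103 − 44.1.
Km = 58.90/29.43 = 2.00 mM; then Vmax = 44.1(2.00+0.699)/0.699 = 170 μmol/min.

170 μmol/min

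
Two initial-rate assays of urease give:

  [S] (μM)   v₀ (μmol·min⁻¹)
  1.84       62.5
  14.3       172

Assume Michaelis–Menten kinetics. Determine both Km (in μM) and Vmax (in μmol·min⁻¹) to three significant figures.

Km = 4.99 μM; Vmax = 232 μmol·min⁻¹

From v = Vmax[S]/(Km+[S]), each point gives Vmax = v(Km+[S])/[S].
Equating: 62.5(Km+1.84)/1.84 = 172(Km+14.3)/14.3.
33.97·Km + 62.5 = 12.03·Km + 172, so (33.97 − 12.03)·Km = 172 − 62.5.
Km = 109.5/21.94 = 4.99 μM; then Vmax = 62.5(4.99+1.84)/1.84 = 232 μmol·min⁻¹.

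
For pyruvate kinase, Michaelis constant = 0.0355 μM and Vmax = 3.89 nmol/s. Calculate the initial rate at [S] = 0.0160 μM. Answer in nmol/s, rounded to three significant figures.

1.21 nmol/s

v = Vmax·[S]/(Km + [S]) = 3.89 × 0.0160 / (0.0355 + 0.0160)
  = 0.06224 / 0.05150 = 1.21 nmol/s.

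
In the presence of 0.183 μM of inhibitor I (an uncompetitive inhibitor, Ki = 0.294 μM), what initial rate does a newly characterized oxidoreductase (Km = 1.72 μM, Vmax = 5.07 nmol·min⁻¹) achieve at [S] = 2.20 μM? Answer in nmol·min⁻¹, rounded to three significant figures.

With α = 1 + [I]/Ki = 1 + 0.183/0.294 = 1.622, the uncompetitive rate law is v = (Vmax/α)·[S] / (Km/α + [S]).
v = (5.07/1.622)×2.20 / (1.72/1.622 + 2.20) = 6.875/3.260 = 2.11 nmol·min⁻¹.

2.11 nmol·min⁻¹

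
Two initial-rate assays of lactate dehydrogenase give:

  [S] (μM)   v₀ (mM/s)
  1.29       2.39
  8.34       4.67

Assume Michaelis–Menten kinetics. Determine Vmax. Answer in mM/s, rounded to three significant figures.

5.66 mM/s

In reciprocal form, 1/v = (Km/Vmax)·(1/[S]) + 1/Vmax. The two points give (1/[S], 1/v) = (0.7752, 0.4184) and (0.1199, 0.2141).
Slope = (0.4184 − 0.2141)/(0.7752 − 0.1199) = 0.3117; intercept = 0.4184 − 0.3117×0.7752 = 0.1768.
Vmax = 1/intercept = 5.66 mM/s; Km = slope × Vmax = 0.3117 × 5.66 = 1.76 μM.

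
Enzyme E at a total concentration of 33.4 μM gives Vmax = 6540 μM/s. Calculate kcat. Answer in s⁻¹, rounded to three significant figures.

kcat = Vmax/[E]total = 6540 μM/s / 33.4 μM = 196 s⁻¹.

196 s⁻¹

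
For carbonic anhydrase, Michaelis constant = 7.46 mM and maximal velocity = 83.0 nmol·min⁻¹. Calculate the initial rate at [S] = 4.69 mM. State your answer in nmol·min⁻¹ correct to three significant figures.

32.0 nmol·min⁻¹

[S]/(Km+[S]) = 4.69/12.15 = 0.3860, the fractional saturation.
v = 0.3860 × Vmax = 0.3860 × 83.0 = 32.0 nmol·min⁻¹.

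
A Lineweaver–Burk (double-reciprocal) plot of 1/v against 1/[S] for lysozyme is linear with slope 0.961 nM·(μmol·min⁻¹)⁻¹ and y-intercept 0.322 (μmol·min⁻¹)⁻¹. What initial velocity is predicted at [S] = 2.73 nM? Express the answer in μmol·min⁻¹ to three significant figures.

1.48 μmol·min⁻¹

The y-intercept is 1/Vmax, so Vmax = 1/0.322 = 3.11 μmol·min⁻¹.
The slope is Km/Vmax, so Km = 0.961 × 3.11 = 2.98 nM.
Then v = 3.11 × 2.73/(2.98 + 2.73) = 1.48 μmol·min⁻¹.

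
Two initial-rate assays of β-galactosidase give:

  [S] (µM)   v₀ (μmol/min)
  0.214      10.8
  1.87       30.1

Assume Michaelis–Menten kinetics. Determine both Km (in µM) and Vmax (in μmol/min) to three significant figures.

From v = Vmax[S]/(Km+[S]), each point gives Vmax = v(Km+[S])/[S].
Equating: 10.8(Km+0.214)/0.214 = 30.1(Km+1.87)/1.87.
50.47·Km + 10.8 = 16.10·Km + 30.1, so (50.47 − 16.10)·Km = 30.1 − 10.8.
Km = 19.30/34.37 = 0.562 µM; then Vmax = 10.8(0.562+0.214)/0.214 = 39.1 μmol/min.

Km = 0.562 µM; Vmax = 39.1 μmol/min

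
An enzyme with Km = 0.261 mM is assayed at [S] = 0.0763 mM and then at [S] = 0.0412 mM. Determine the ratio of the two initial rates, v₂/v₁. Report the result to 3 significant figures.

0.603

Since Vmax cancels, v₂/v₁ = [S]₂(Km+[S]₁) / [S]₁(Km+[S]₂).
= 0.0412×(0.261+0.0763) / (0.0763×(0.261+0.0412)) = 0.01390/0.02306 = 0.603.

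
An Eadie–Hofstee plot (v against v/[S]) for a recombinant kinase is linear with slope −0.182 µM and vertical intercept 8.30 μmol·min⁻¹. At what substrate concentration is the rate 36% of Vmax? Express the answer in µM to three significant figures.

The Eadie–Hofstee slope gives Km = 0.182 µM (slope = −Km).
v/Vmax = [S]/(Km+[S]) = 0.36 ⇒ [S] = Km·0.36/(1−0.36) = 0.182 × 0.5625 = 0.102 µM.

0.102 µM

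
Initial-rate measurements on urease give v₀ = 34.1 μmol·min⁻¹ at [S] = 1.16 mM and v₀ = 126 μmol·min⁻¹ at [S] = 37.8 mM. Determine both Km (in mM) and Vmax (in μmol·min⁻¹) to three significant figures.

From v = Vmax[S]/(Km+[S]), each point gives Vmax = v(Km+[S])/[S].
Equating: 34.1(Km+1.16)/1.16 = 126(Km+37.8)/37.8.
29.40·Km + 34.1 = 3.333·Km + 126, so (29.40 − 3.333)·Km = 126 − 34.1.
Km = 91.90/26.06 = 3.53 mM; then Vmax = 34.1(3.53+1.16)/1.16 = 138 μmol·min⁻¹.

Km = 3.53 mM; Vmax = 138 μmol·min⁻¹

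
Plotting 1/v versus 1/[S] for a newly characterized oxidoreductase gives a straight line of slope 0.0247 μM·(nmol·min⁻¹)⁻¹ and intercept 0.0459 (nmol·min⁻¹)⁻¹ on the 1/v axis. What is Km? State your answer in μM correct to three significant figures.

y-intercept = 1/Vmax ⇒ Vmax = 21.8 nmol·min⁻¹; slope = Km/Vmax ⇒ Km = slope × Vmax.
Km = 0.0247 × 21.8 = 0.538 μM.

0.538 μM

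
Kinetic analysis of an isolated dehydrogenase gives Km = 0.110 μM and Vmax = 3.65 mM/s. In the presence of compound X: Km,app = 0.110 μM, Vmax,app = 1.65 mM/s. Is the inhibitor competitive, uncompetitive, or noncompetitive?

Vmax decreases (3.65 → 1.65 mM/s) while Km is unchanged — pure noncompetitive inhibition.

noncompetitive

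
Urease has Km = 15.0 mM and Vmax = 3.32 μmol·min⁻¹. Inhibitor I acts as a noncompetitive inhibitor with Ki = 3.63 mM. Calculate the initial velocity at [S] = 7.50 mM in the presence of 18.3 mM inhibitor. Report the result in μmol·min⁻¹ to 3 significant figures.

α = 1 + [I]/Ki = 1 + 18.3/3.63 = 6.041.
For a noncompetitive inhibitor, Vmax is reduced to Vmax/α while Km is unchanged: Km,app = 15.0 mM, Vmax,app = 0.550 μmol·min⁻¹.
v = Vmax,app·[S]/(Km,app + [S]) = 0.550 × 7.50/(15.0 + 7.50) = 0.183 μmol·min⁻¹.

0.183 μmol·min⁻¹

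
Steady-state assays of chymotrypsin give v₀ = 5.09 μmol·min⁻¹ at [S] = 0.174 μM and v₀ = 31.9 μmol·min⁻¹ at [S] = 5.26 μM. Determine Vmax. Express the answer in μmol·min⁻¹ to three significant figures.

In reciprocal form, 1/v = (Km/Vmax)·(1/[S]) + 1/Vmax. The two points give (1/[S], 1/v) = (5.747, 0.1965) and (0.1901, 0.03135).
Slope = (0.1965 − 0.03135)/(5.747 − 0.1901) = 0.02971; intercept = 0.1965 − 0.02971×5.747 = 0.02570.
Vmax = 1/intercept = 38.9 μmol·min⁻¹; Km = slope × Vmax = 0.02971 × 38.9 = 1.16 μM.

38.9 μmol·min⁻¹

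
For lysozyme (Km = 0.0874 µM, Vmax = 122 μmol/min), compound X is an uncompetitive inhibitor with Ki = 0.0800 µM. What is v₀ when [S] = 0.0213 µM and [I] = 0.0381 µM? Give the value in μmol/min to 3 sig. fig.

With α = 1 + [I]/Ki = 1 + 0.0381/0.0800 = 1.476, the uncompetitive rate law is v = (Vmax/α)·[S] / (Km/α + [S]).
v = (122/1.476)×0.0213 / (0.0874/1.476 + 0.0213) = 1.760/0.08050 = 21.9 μmol/min.

21.9 μmol/min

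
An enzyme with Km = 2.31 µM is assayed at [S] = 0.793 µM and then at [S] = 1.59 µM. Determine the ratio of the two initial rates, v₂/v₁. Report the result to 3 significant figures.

The fractional saturations are [S]/(Km+[S]) = 0.793/3.103 = 0.2556 and 1.59/3.900 = 0.4077.
v₂/v₁ is just their ratio: 0.4077/0.2556 = 1.60.

1.60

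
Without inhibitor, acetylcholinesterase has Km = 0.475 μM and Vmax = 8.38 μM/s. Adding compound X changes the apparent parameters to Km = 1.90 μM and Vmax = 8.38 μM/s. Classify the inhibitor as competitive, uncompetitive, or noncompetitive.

Km increases (0.475 → 1.90 μM) while Vmax is unchanged — the hallmark of competitive inhibition.

competitive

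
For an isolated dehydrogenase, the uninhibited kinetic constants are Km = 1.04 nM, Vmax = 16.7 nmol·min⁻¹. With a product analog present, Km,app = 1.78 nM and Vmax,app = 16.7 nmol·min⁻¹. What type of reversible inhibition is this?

competitive

Km increases (1.04 → 1.78 nM) while Vmax is unchanged — the hallmark of competitive inhibition.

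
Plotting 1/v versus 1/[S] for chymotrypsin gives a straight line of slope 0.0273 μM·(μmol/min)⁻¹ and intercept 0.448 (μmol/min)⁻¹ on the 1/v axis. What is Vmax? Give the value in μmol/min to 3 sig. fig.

2.23 μmol/min

The y-intercept of a Lineweaver–Burk plot equals 1/Vmax, so Vmax = 1/0.448 = 2.23 μmol/min.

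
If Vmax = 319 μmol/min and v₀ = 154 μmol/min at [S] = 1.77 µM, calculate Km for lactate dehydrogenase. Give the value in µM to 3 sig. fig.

v/Vmax = 154/319 = 0.4828 = [S]/(Km+[S]).
So Km + [S] = [S]/0.4828 = 3.666 µM, giving Km = 3.666 − 1.77 = 1.90 µM.

1.90 µM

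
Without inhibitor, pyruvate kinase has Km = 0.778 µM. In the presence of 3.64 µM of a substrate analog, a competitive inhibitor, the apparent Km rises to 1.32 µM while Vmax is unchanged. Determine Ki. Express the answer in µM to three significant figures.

Competitive: Km,app = α·Km with α = 1 + [I]/Ki.
α = Km,app/Km = 1.32/0.778 = 1.697.
Ki = [I]/(α − 1) = 3.64/0.6967 = 5.22 µM.

5.22 µM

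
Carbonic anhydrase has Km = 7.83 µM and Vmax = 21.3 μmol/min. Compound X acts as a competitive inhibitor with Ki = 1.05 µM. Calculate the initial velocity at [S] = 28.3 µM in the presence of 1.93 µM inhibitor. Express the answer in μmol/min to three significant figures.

α = 1 + [I]/Ki = 1 + 1.93/1.05 = 2.838.
For a competitive inhibitor, Vmax is unchanged and the apparent Km becomes α·Km: Km,app = 22.2 µM, Vmax,app = 21.3 μmol/min.
v = Vmax,app·[S]/(Km,app + [S]) = 21.3 × 28.3/(22.2 + 28.3) = 11.9 μmol/min.

11.9 μmol/min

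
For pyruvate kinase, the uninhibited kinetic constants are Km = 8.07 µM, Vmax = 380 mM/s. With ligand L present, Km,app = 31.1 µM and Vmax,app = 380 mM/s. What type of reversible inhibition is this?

competitive

Km increases (8.07 → 31.1 µM) while Vmax is unchanged — the hallmark of competitive inhibition.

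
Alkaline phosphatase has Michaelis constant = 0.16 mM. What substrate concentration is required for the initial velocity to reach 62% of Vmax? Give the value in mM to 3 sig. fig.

0.261 mM

v/Vmax = [S]/(Km+[S]) = 0.62, so [S] = Km·0.62/(1 − 0.62) = 0.16 × 1.632.
[S] = 0.261 mM.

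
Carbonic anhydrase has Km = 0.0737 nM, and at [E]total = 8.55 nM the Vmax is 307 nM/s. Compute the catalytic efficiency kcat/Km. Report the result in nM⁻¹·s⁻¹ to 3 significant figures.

487 nM⁻¹·s⁻¹

kcat = Vmax/[E]total = 307/8.55 = 35.9 s⁻¹.
kcat/Km = 35.9/0.0737 = 487 nM⁻¹·s⁻¹.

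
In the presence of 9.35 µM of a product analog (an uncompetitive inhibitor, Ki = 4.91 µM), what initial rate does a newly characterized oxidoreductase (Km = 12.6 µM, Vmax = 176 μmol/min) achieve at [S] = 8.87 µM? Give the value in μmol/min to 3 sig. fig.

40.7 μmol/min

α = 1 + [I]/Ki = 1 + 9.35/4.91 = 2.904.
For an uncompetitive inhibitor, both parameters are divided by α, giving Vmax/α and Km/α: Km,app = 4.34 µM, Vmax,app = 60.6 μmol/min.
v = Vmax,app·[S]/(Km,app + [S]) = 60.6 × 8.87/(4.34 + 8.87) = 40.7 μmol/min.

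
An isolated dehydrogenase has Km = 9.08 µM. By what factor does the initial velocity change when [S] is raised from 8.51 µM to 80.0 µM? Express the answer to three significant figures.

1.86

The fractional saturations are [S]/(Km+[S]) = 8.51/17.59 = 0.4838 and 80.0/89.08 = 0.8981.
v₂/v₁ is just their ratio: 0.8981/0.4838 = 1.86.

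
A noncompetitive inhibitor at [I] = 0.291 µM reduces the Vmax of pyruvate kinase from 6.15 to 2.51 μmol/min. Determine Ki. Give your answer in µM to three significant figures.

0.201 µM

Noncompetitive: Vmax,app = Vmax/α with α = 1 + [I]/Ki.
α = Vmax/Vmax,app = 6.15/2.51 = 2.450.
Ki = [I]/(α − 1) = 0.291/1.450 = 0.201 µM.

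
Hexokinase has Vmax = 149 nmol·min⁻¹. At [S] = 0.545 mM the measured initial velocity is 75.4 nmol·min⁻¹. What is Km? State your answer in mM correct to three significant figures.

0.532 mM

From v = Vmax[S]/(Km+[S]), Km = [S](Vmax − v)/v.
Km = 0.545 × (149 − 75.4) / 75.4 = 40.11/75.4 = 0.532 mM.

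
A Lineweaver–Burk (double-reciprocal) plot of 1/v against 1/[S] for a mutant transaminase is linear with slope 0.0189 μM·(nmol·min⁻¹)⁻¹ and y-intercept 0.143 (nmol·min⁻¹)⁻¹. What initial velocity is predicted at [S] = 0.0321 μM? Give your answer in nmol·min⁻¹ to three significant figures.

1.37 nmol·min⁻¹

The y-intercept is 1/Vmax, so Vmax = 1/0.143 = 6.99 nmol·min⁻¹.
The slope is Km/Vmax, so Km = 0.0189 × 6.99 = 0.132 μM.
Then v = 6.99 × 0.0321/(0.132 + 0.0321) = 1.37 nmol·min⁻¹.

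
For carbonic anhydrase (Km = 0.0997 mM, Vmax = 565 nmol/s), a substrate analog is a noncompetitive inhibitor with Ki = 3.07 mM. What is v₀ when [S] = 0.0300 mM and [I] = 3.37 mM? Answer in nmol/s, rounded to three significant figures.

With α = 1 + [I]/Ki = 1 + 3.37/3.07 = 2.098, the noncompetitive rate law is v = (Vmax/α)·[S] / (Km + [S]).
v = (565/2.098)×0.0300 / (0.0997 + 0.0300) = 8.080/0.1297 = 62.3 nmol/s.

62.3 nmol/s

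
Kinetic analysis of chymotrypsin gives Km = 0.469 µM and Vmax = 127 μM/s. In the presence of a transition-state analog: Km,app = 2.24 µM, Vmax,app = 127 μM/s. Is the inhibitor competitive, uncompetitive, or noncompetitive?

Km increases (0.469 → 2.24 µM) while Vmax is unchanged — the hallmark of competitive inhibition.

competitive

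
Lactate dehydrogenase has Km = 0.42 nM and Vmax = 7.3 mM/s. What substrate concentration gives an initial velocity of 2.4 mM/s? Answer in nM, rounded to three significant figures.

Rearranging v = Vmax[S]/(Km+[S]) gives [S] = Km·v/(Vmax − v).
[S] = 0.42 × 2.4 / (7.3 − 2.4) = 1.008/4.900 = 0.206 nM.

0.206 nM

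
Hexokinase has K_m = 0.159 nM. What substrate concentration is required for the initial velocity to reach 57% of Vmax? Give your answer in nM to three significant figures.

v/Vmax = [S]/(Km+[S]) = 0.57, so [S] = Km·0.57/(1 − 0.57) = 0.159 × 1.326.
[S] = 0.211 nM.

0.211 nM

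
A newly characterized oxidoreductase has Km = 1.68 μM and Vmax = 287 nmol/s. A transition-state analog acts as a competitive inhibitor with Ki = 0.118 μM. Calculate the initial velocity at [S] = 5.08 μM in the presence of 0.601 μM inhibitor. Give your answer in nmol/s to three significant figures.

95.2 nmol/s

With α = 1 + [I]/Ki = 1 + 0.601/0.118 = 6.093, the competitive rate law is v = Vmax[S] / (αKm + [S]).
v = 287×5.08 / (6.093×1.68 + 5.08) = 1458/15.32 = 95.2 nmol/s.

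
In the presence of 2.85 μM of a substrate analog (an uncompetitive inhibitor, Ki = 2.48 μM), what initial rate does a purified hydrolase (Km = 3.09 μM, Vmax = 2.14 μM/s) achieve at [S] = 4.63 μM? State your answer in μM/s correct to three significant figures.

α = 1 + [I]/Ki = 1 + 2.85/2.48 = 2.149.
For an uncompetitive inhibitor, both parameters are divided by α, giving Vmax/α and Km/α: Km,app = 1.44 μM, Vmax,app = 0.996 μM/s.
v = Vmax,app·[S]/(Km,app + [S]) = 0.996 × 4.63/(1.44 + 4.63) = 0.760 μM/s.

0.760 μM/s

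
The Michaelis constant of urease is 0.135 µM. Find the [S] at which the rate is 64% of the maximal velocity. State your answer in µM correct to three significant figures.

v/Vmax = [S]/(Km+[S]) = 0.64, so [S] = Km·0.64/(1 − 0.64) = 0.135 × 1.778.
[S] = 0.240 µM.

0.240 µM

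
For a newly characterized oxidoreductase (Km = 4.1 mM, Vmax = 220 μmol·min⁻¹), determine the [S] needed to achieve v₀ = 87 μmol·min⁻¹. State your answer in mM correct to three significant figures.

2.68 mM

Rearranging v = Vmax[S]/(Km+[S]) gives [S] = Km·v/(Vmax − v).
[S] = 4.1 × 87 / (220 − 87) = 356.7/133.0 = 2.68 mM.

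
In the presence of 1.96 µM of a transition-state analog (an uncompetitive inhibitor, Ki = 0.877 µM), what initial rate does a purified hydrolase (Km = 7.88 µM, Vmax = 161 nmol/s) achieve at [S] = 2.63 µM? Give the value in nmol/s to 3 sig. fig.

With α = 1 + [I]/Ki = 1 + 1.96/0.877 = 3.235, the uncompetitive rate law is v = (Vmax/α)·[S] / (Km/α + [S]).
v = (161/3.235)×2.63 / (7.88/3.235 + 2.63) = 130.9/5.066 = 25.8 nmol/s.

25.8 nmol/s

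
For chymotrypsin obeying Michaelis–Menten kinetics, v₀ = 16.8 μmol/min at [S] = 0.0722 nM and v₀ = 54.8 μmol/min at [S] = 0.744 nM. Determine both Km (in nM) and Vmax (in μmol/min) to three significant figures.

Km = 0.239 nM; Vmax = 72.4 μmol/min

From v = Vmax[S]/(Km+[S]), each point gives Vmax = v(Km+[S])/[S].
Equating: 16.8(Km+0.0722)/0.0722 = 54.8(Km+0.744)/0.744.
232.7·Km + 16.8 = 73.66·Km + 54.8, so (232.7 − 73.66)·Km = 54.8 − 16.8.
Km = 38.00/159.0 = 0.239 nM; then Vmax = 16.8(0.239+0.0722)/0.0722 = 72.4 μmol/min.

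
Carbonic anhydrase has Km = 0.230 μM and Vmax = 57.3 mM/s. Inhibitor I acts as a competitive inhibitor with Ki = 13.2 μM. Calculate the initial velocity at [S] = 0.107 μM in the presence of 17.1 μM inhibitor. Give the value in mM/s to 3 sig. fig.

9.66 mM/s

With α = 1 + [I]/Ki = 1 + 17.1/13.2 = 2.295, the competitive rate law is v = Vmax[S] / (αKm + [S]).
v = 57.3×0.107 / (2.295×0.230 + 0.107) = 6.131/0.6350 = 9.66 mM/s.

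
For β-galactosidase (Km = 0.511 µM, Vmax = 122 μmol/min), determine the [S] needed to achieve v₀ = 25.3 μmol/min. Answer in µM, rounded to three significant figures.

0.134 µM

The required fractional saturation is v/Vmax = 25.3/122 = 0.2074.
Then [S]/(Km+[S]) = 0.2074 ⇒ [S] = 0.511 × 0.2074/(1 − 0.2074) = 0.134 µM.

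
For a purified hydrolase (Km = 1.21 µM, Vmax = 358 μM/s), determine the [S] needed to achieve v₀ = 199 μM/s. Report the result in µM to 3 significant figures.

Rearranging v = Vmax[S]/(Km+[S]) gives [S] = Km·v/(Vmax − v).
[S] = 1.21 × 199 / (358 − 199) = 240.8/159.0 = 1.51 µM.

1.51 µM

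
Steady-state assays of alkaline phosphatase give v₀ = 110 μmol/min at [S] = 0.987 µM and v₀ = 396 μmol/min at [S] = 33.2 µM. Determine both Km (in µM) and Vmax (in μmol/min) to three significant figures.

In reciprocal form, 1/v = (Km/Vmax)·(1/[S]) + 1/Vmax. The two points give (1/[S], 1/v) = (1.013, 0.009091) and (0.03012, 0.002525).
Slope = (0.009091 − 0.002525)/(1.013 − 0.03012) = 0.006679; intercept = 0.009091 − 0.006679×1.013 = 0.002324.
Vmax = 1/intercept = 430 μmol/min; Km = slope × Vmax = 0.006679 × 430 = 2.87 µM.

Km = 2.87 µM; Vmax = 430 μmol/min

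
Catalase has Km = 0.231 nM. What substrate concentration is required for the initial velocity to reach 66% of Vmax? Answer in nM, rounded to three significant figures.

0.448 nM

v/Vmax = [S]/(Km+[S]) = 0.66, so [S] = Km·0.66/(1 − 0.66) = 0.231 × 1.941.
[S] = 0.448 nM.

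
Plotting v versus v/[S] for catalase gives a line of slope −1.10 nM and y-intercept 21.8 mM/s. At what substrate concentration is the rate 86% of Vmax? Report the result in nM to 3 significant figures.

6.76 nM

The Eadie–Hofstee slope gives Km = 1.10 nM (slope = −Km).
v/Vmax = [S]/(Km+[S]) = 0.86 ⇒ [S] = Km·0.86/(1−0.86) = 1.10 × 6.143 = 6.76 nM.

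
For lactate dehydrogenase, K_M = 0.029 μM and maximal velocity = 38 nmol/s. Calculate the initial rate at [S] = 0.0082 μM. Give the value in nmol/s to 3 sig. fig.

v = Vmax·[S]/(Km + [S]) = 38 × 0.0082 / (0.029 + 0.0082)
  = 0.3116 / 0.03720 = 8.38 nmol/s.

8.38 nmol/s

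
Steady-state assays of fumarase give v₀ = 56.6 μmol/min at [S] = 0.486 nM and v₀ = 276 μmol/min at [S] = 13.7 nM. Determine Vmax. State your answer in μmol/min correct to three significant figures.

In reciprocal form, 1/v = (Km/Vmax)·(1/[S]) + 1/Vmax. The two points give (1/[S], 1/v) = (2.058, 0.01767) and (0.07299, 0.003623).
Slope = (0.01767 − 0.003623)/(2.058 − 0.07299) = 0.007077; intercept = 0.01767 − 0.007077×2.058 = 0.003107.
Vmax = 1/intercept = 322 μmol/min; Km = slope × Vmax = 0.007077 × 322 = 2.28 nM.

322 μmol/min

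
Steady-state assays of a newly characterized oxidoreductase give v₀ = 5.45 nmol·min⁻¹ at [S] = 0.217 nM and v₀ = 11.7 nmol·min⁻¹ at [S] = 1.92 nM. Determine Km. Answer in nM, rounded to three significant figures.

0.329 nM

In reciprocal form, 1/v = (Km/Vmax)·(1/[S]) + 1/Vmax. The two points give (1/[S], 1/v) = (4.608, 0.1835) and (0.5208, 0.08547).
Slope = (0.1835 − 0.08547)/(4.608 − 0.5208) = 0.02398; intercept = 0.1835 − 0.02398×4.608 = 0.07298.
Vmax = 1/intercept = 13.7 nmol·min⁻¹; Km = slope × Vmax = 0.02398 × 13.7 = 0.329 nM.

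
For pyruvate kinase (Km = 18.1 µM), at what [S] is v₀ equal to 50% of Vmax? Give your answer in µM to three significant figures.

v/Vmax = [S]/(Km+[S]) = 0.5, so [S] = Km·0.5/(1 − 0.5) = 18.1 × 1.000.
[S] = 18.1 µM.

18.1 µM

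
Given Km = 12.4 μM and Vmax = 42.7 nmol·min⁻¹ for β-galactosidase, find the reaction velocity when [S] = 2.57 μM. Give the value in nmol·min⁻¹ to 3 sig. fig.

v = Vmax·[S]/(Km + [S]) = 42.7 × 2.57 / (12.4 + 2.57)
  = 109.7 / 14.97 = 7.33 nmol·min⁻¹.

7.33 nmol·min⁻¹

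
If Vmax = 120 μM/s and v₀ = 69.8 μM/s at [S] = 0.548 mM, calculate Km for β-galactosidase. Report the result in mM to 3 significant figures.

v/Vmax = 69.8/120 = 0.5817 = [S]/(Km+[S]).
So Km + [S] = [S]/0.5817 = 0.9421 mM, giving Km = 0.9421 − 0.548 = 0.394 mM.

0.394 mM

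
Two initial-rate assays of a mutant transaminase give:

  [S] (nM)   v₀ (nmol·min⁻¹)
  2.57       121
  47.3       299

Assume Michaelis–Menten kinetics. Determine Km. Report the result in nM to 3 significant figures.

4.37 nM

From v = Vmax[S]/(Km+[S]), each point gives Vmax = v(Km+[S])/[S].
Equating: 121(Km+2.57)/2.57 = 299(Km+47.3)/47.3.
47.08·Km + 121 = 6.321·Km + 299, so (47.08 − 6.321)·Km = 299 − 121.
Km = 178.0/40.76 = 4.37 nM; then Vmax = 121(4.37+2.57)/2.57 = 327 nmol·min⁻¹.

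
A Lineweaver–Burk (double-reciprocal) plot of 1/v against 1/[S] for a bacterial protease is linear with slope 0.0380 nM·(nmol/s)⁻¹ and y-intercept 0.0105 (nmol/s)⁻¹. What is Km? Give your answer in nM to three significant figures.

3.62 nM

y-intercept = 1/Vmax ⇒ Vmax = 95.2 nmol/s; slope = Km/Vmax ⇒ Km = slope × Vmax.
Km = 0.0380 × 95.2 = 3.62 nM.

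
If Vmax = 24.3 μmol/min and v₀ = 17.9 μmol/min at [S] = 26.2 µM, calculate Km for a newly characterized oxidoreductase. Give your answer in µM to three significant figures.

9.37 µM

v/Vmax = 17.9/24.3 = 0.7366 = [S]/(Km+[S]).
So Km + [S] = [S]/0.7366 = 35.57 µM, giving Km = 35.57 − 26.2 = 9.37 µM.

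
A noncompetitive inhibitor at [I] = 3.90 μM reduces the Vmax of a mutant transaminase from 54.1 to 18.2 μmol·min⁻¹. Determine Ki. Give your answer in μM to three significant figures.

Noncompetitive: Vmax,app = Vmax/α with α = 1 + [I]/Ki.
α = Vmax/Vmax,app = 54.1/18.2 = 2.973.
Ki = [I]/(α − 1) = 3.90/1.973 = 1.98 μM.

1.98 μM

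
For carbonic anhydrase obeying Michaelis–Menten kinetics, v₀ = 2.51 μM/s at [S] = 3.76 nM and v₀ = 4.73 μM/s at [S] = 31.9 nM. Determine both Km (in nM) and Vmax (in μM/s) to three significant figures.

From v = Vmax[S]/(Km+[S]), each point gives Vmax = v(Km+[S])/[S].
Equating: 2.51(Km+3.76)/3.76 = 4.73(Km+31.9)/31.9.
0.6676·Km + 2.51 = 0.1483·Km + 4.73, so (0.6676 − 0.1483)·Km = 4.73 − 2.51.
Km = 2.220/0.5193 = 4.28 nM; then Vmax = 2.51(4.28+3.76)/3.76 = 5.36 μM/s.

Km = 4.28 nM; Vmax = 5.36 μM/s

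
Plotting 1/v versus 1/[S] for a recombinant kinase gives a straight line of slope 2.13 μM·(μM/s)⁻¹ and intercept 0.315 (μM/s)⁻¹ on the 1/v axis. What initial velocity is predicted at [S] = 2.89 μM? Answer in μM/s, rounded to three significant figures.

0.951 μM/s

The y-intercept is 1/Vmax, so Vmax = 1/0.315 = 3.17 μM/s.
The slope is Km/Vmax, so Km = 2.13 × 3.17 = 6.76 μM.
Then v = 3.17 × 2.89/(6.76 + 2.89) = 0.951 μM/s.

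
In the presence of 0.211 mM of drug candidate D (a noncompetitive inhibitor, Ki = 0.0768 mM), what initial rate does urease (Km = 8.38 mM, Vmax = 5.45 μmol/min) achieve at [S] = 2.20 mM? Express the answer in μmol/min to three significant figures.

0.302 μmol/min

With α = 1 + [I]/Ki = 1 + 0.211/0.0768 = 3.747, the noncompetitive rate law is v = (Vmax/α)·[S] / (Km + [S]).
v = (5.45/3.747)×2.20 / (8.38 + 2.20) = 3.200/10.58 = 0.302 μmol/min.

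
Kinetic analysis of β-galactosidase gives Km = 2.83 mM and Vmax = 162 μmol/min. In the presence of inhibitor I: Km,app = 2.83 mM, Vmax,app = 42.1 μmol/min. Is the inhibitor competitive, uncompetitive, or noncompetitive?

noncompetitive

Vmax decreases (162 → 42.1 μmol/min) while Km is unchanged — pure noncompetitive inhibition.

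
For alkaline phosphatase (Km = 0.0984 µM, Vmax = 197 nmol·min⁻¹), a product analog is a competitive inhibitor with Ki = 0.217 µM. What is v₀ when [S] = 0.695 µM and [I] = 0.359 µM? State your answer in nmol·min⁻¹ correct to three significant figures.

α = 1 + [I]/Ki = 1 + 0.359/0.217 = 2.654.
For a competitive inhibitor, Vmax is unchanged and the apparent Km becomes α·Km: Km,app = 0.261 µM, Vmax,app = 197 nmol·min⁻¹.
v = Vmax,app·[S]/(Km,app + [S]) = 197 × 0.695/(0.261 + 0.695) = 143 nmol·min⁻¹.

143 nmol·min⁻¹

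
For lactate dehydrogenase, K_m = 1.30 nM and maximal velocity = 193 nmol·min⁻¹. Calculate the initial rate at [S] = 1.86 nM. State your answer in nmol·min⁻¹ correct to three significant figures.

[S]/(Km+[S]) = 1.86/3.160 = 0.5886, the fractional saturation.
v = 0.5886 × Vmax = 0.5886 × 193 = 114 nmol·min⁻¹.

114 nmol·min⁻¹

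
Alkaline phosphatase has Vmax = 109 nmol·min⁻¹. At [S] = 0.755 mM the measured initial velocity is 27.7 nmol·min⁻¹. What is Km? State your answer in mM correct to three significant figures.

From v = Vmax[S]/(Km+[S]), Km = [S](Vmax − v)/v.
Km = 0.755 × (109 − 27.7) / 27.7 = 61.38/27.7 = 2.22 mM.

2.22 mM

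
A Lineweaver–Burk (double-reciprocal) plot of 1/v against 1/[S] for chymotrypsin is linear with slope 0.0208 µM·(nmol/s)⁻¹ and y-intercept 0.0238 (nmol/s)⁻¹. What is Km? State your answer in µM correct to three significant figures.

0.874 µM

y-intercept = 1/Vmax ⇒ Vmax = 42.0 nmol/s; slope = Km/Vmax ⇒ Km = slope × Vmax.
Km = 0.0208 × 42.0 = 0.874 µM.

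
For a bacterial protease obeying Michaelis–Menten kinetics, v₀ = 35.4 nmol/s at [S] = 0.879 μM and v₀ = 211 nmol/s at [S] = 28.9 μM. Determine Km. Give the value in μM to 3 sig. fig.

In reciprocal form, 1/v = (Km/Vmax)·(1/[S]) + 1/Vmax. The two points give (1/[S], 1/v) = (1.138, 0.02825) and (0.03460, 0.004739).
Slope = (0.02825 − 0.004739)/(1.138 − 0.03460) = 0.02131; intercept = 0.02825 − 0.02131×1.138 = 0.004002.
Vmax = 1/intercept = 250 nmol/s; Km = slope × Vmax = 0.02131 × 250 = 5.33 μM.

5.33 μM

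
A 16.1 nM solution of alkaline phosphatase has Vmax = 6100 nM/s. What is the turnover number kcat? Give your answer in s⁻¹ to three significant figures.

kcat = Vmax/[E]total = 6100 nM/s / 16.1 nM = 379 s⁻¹.

379 s⁻¹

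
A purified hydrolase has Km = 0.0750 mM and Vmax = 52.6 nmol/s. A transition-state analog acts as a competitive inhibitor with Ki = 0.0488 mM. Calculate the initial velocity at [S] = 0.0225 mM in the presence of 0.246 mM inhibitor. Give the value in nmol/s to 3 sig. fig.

α = 1 + [I]/Ki = 1 + 0.246/0.0488 = 6.041.
For a competitive inhibitor, Vmax is unchanged and the apparent Km becomes α·Km: Km,app = 0.453 mM, Vmax,app = 52.6 nmol/s.
v = Vmax,app·[S]/(Km,app + [S]) = 52.6 × 0.0225/(0.453 + 0.0225) = 2.49 nmol/s.

2.49 nmol/s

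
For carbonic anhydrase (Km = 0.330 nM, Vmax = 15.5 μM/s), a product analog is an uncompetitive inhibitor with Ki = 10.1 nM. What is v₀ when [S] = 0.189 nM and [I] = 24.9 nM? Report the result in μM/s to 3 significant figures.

2.97 μM/s

α = 1 + [I]/Ki = 1 + 24.9/10.1 = 3.465.
For an uncompetitive inhibitor, both parameters are divided by α, giving Vmax/α and Km/α: Km,app = 0.0952 nM, Vmax,app = 4.47 μM/s.
v = Vmax,app·[S]/(Km,app + [S]) = 4.47 × 0.189/(0.0952 + 0.189) = 2.97 μM/s.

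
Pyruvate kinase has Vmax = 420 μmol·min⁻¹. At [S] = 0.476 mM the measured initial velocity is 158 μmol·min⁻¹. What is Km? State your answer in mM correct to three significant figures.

From v = Vmax[S]/(Km+[S]), Km = [S](Vmax − v)/v.
Km = 0.476 × (420 − 158) / 158 = 124.7/158 = 0.789 mM.

0.789 mM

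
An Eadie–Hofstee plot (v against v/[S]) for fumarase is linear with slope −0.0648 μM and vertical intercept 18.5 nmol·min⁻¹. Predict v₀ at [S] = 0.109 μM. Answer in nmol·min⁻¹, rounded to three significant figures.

In the Eadie–Hofstee form v = Vmax − Km·(v/[S]), the slope is −Km and the intercept is Vmax, so Km = 0.0648 μM and Vmax = 18.5 nmol·min⁻¹.
v = 18.5 × 0.109/(0.0648 + 0.109) = 11.6 nmol·min⁻¹.

11.6 nmol·min⁻¹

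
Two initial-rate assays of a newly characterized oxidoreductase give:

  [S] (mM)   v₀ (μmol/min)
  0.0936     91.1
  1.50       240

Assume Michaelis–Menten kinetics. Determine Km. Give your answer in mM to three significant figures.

0.183 mM

In reciprocal form, 1/v = (Km/Vmax)·(1/[S]) + 1/Vmax. The two points give (1/[S], 1/v) = (10.68, 0.01098) and (0.6667, 0.004167).
Slope = (0.01098 − 0.004167)/(10.68 − 0.6667) = 0.0006799; intercept = 0.01098 − 0.0006799×10.68 = 0.003713.
Vmax = 1/intercept = 269 μmol/min; Km = slope × Vmax = 0.0006799 × 269 = 0.183 mM.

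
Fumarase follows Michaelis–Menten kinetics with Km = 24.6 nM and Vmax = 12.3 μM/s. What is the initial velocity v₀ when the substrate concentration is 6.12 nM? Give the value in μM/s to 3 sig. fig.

2.45 μM/s

v = Vmax·[S]/(Km + [S]) = 12.3 × 6.12 / (24.6 + 6.12)
  = 75.28 / 30.72 = 2.45 μM/s.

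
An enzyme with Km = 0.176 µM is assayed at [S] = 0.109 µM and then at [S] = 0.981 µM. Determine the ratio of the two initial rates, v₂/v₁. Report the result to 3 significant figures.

The fractional saturations are [S]/(Km+[S]) = 0.109/0.2850 = 0.3825 and 0.981/1.157 = 0.8479.
v₂/v₁ is just their ratio: 0.8479/0.3825 = 2.22.

2.22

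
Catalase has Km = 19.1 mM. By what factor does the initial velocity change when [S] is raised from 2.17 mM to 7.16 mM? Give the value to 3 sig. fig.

2.67

Since Vmax cancels, v₂/v₁ = [S]₂(Km+[S]₁) / [S]₁(Km+[S]₂).
= 7.16×(19.1+2.17) / (2.17×(19.1+7.16)) = 152.3/56.98 = 2.67.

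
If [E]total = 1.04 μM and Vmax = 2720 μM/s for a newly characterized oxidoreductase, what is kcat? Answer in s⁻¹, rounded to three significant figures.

2620 s⁻¹

kcat = Vmax/[E]total = 2720 μM/s / 1.04 μM = 2620 s⁻¹.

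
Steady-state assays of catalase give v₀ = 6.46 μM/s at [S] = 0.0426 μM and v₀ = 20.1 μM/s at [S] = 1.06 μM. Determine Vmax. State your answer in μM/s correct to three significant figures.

From v = Vmax[S]/(Km+[S]), each point gives Vmax = v(Km+[S])/[S].
Equating: 6.46(Km+0.0426)/0.0426 = 20.1(Km+1.06)/1.06.
151.6·Km + 6.46 = 18.96·Km + 20.1, so (151.6 − 18.96)·Km = 20.1 − 6.46.
Km = 13.64/132.7 = 0.103 μM; then Vmax = 6.46(0.103+0.0426)/0.0426 = 22.0 μM/s.

22.0 μM/s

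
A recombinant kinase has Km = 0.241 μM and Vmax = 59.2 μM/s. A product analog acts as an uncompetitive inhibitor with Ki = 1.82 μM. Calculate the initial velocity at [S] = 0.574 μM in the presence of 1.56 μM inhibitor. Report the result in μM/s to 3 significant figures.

26.0 μM/s

With α = 1 + [I]/Ki = 1 + 1.56/1.82 = 1.857, the uncompetitive rate law is v = (Vmax/α)·[S] / (Km/α + [S]).
v = (59.2/1.857)×0.574 / (0.241/1.857 + 0.574) = 18.30/0.7038 = 26.0 μM/s.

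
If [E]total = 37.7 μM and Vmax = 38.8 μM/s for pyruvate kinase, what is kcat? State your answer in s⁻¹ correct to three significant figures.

kcat = Vmax/[E]total = 38.8 μM/s / 37.7 μM = 1.03 s⁻¹.

1.03 s⁻¹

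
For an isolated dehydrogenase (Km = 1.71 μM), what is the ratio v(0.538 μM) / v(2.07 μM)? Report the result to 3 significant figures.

The fractional saturations are [S]/(Km+[S]) = 2.07/3.780 = 0.5476 and 0.538/2.248 = 0.2393.
v₂/v₁ is just their ratio: 0.2393/0.5476 = 0.437.

0.437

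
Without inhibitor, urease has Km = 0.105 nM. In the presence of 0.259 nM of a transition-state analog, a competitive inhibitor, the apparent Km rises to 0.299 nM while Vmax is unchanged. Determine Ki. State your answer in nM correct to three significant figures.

0.140 nM

Competitive: Km,app = α·Km with α = 1 + [I]/Ki.
α = Km,app/Km = 0.299/0.105 = 2.848.
Since α = 1 + [I]/Ki, [I]/Ki = 2.848 − 1 = 1.848 and Ki = 0.259/1.848 = 0.140 nM.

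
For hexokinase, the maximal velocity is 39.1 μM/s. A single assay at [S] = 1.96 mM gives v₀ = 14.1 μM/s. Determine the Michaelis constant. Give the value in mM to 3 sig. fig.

3.48 mM

v/Vmax = 14.1/39.1 = 0.3606 = [S]/(Km+[S]).
So Km + [S] = [S]/0.3606 = 5.435 mM, giving Km = 5.435 − 1.96 = 3.48 mM.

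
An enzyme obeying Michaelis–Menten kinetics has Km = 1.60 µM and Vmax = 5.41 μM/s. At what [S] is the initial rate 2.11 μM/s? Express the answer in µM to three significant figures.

1.02 µM

The required fractional saturation is v/Vmax = 2.11/5.41 = 0.3900.
Then [S]/(Km+[S]) = 0.3900 ⇒ [S] = 1.60 × 0.3900/(1 − 0.3900) = 1.02 µM.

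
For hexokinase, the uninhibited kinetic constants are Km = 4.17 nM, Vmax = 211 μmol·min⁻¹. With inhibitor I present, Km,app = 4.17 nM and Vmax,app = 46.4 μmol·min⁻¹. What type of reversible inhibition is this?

noncompetitive

Vmax decreases (211 → 46.4 μmol·min⁻¹) while Km is unchanged — pure noncompetitive inhibition.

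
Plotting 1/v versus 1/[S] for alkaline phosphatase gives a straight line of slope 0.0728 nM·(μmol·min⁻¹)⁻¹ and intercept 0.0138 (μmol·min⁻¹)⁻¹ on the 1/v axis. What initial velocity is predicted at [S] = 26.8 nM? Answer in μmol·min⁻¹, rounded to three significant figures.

The y-intercept is 1/Vmax, so Vmax = 1/0.0138 = 72.5 μmol·min⁻¹.
The slope is Km/Vmax, so Km = 0.0728 × 72.5 = 5.28 nM.
Then v = 72.5 × 26.8/(5.28 + 26.8) = 60.5 μmol·min⁻¹.

60.5 μmol·min⁻¹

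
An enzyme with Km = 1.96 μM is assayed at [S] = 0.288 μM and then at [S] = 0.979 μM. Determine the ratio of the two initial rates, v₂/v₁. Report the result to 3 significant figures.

2.60

The fractional saturations are [S]/(Km+[S]) = 0.288/2.248 = 0.1281 and 0.979/2.939 = 0.3331.
v₂/v₁ is just their ratio: 0.3331/0.1281 = 2.60.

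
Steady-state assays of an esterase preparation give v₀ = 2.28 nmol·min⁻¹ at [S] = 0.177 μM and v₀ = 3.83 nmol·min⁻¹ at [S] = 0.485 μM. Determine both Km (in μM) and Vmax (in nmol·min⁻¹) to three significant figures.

Km = 0.311 μM; Vmax = 6.29 nmol·min⁻¹

In reciprocal form, 1/v = (Km/Vmax)·(1/[S]) + 1/Vmax. The two points give (1/[S], 1/v) = (5.650, 0.4386) and (2.062, 0.2611).
Slope = (0.4386 − 0.2611)/(5.650 − 2.062) = 0.04947; intercept = 0.4386 − 0.04947×5.650 = 0.1591.
Vmax = 1/intercept = 6.29 nmol·min⁻¹; Km = slope × Vmax = 0.04947 × 6.29 = 0.311 μM.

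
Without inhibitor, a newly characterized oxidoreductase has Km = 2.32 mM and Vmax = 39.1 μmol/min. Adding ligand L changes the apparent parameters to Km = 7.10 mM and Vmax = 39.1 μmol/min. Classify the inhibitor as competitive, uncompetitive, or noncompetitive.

Km increases (2.32 → 7.10 mM) while Vmax is unchanged — the hallmark of competitive inhibition.

competitive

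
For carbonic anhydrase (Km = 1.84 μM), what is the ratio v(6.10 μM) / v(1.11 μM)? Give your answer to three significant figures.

The fractional saturations are [S]/(Km+[S]) = 1.11/2.950 = 0.3763 and 6.10/7.940 = 0.7683.
v₂/v₁ is just their ratio: 0.7683/0.3763 = 2.04.

2.04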